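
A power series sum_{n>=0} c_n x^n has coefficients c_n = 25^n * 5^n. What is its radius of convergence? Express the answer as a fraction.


By the root test (Cauchy-Hadamard), the radius is R = 1 / limsup_n |c_n|^(1/n).
Here |c_n|^(1/n) = (25^n * 5^n)^(1/n) = 25 * 5 = 125 for all n.
So R = 1/125 = 1/125.

1/125


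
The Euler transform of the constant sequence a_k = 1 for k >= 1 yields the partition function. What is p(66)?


The Euler transform converts the sequence a_k = 1 into the number of integer partitions.
Using the recurrence or dynamic programming:
p(66) = 2323520

2323520


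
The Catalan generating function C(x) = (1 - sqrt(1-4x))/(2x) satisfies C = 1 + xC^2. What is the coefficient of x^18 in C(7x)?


Substituting x -> 7x scales the n-th coefficient by 7^n, so [x^18] C(7x) = 7^18 * C_18.
C_18 = C(2*18, 18)/(19) = 9075135300/19 = 477638700.
So 7^18 * 477638700 = 1628413597910449 * 477638700 = 777793353968269576776300.

777793353968269576776300


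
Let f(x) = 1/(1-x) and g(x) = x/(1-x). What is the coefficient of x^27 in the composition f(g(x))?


First simplify the composition: f(g(x)) = 1/(1 - x/(1-x)) = (1-x)/((1-x) - x) = (1-x)/(1-2x).
Now extract the coefficient. Write (1-x)/(1-2x) = 1/(1-2x) - x/(1-2x).
The coefficient of x^n in 1/(1-2x) is 2^n, and in x/(1-2x) is 2^(n-1) (for n >= 1).
So the coefficient of x^27 is 2^27 - 2^26 = 134217728 - 67108864 = 67108864.

67108864


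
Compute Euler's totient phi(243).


phi(n) counts integers in [1, n] coprime to n. Using the multiplicative formula phi(n) = n * prod_{p | n} (1 - 1/p):
243 = 3^5, so
phi(243) = 243 * (1 - 1/3) = 162.

162


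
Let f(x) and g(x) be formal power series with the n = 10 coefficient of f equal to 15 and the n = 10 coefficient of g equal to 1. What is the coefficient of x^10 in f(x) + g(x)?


Addition of formal power series is termwise.
The coefficient of x^10 in f + g = 15 + 1
= 16

16


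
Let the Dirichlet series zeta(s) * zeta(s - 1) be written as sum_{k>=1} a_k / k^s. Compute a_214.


Convolution gives a_k = sum_{d | k} d * 1 = sum_{d | k} d = sigma(k), the sum of positive divisors of k.
For k = 214, the divisors are 1, 2, 107, 214, so
sigma(214) = 1 + 2 + 107 + 214 = 324.

324


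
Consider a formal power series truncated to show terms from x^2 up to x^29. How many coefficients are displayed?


From x^2 to x^29 inclusive, the count is 29 - 2 + 1 = 28.

28


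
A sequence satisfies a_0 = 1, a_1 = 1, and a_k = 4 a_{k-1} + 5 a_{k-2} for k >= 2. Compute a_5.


The characteristic equation is t^2 - 4 t - 5 = 0, with roots r_1 = 5 and r_2 = -1 (so c_1 = r_1 + r_2, c_2 = -r_1 r_2 as required).
One can use the closed form a_n = A r_1^n + B r_2^n, but direct iteration is more reliable:
a_0 = 1, a_1 = 1, a_2 = 9, a_3 = 41, a_4 = 209, a_5 = 1041.
So a_5 = 1041.

1041


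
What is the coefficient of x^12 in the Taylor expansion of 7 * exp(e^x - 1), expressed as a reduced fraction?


exp(e^x - 1) = sum_{k>=0} Bell_k x^k / k!, where Bell_k is the k-th Bell number.
So the coefficient of x^12 is 7 * Bell_12 / 12!.
Computing: Bell_12 = 4213597 and 12! = 479001600, giving
7 * 4213597/479001600 = 4213597/68428800.

4213597/68428800


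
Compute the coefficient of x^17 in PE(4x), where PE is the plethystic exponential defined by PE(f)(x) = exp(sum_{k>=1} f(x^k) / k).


With f(x) = 4x, the exponent is sum_{k>=1} 4 x^k / k = 4 * (-ln(1 - x)). Exponentiating:
PE(4x) = exp(-4 ln(1 - x)) = 1/(1 - x)^4.
By the negative binomial expansion, [x^n] 1/(1 - x)^4 = C(n + 3, 3).
For n = 17: C(20, 3) = 1140.

1140


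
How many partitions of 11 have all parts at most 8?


Using the generating function (1-x)^(-1)(1-x^2)^(-1)...(1-x^8)^(-1),
the coefficient of x^11 counts these restricted partitions.
Result = 52

52


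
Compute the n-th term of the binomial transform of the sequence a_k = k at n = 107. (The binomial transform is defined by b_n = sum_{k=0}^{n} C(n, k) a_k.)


With a_k = k, b_n = sum_{k=0}^{n} C(n, k) k. Using k * C(n, k) = n * C(n-1, k-1) gives b_n = n * sum_{k>=1} C(n-1, k-1) = n * 2^(n-1).
For n = 107: 107 * 2^106 = 107 * 81129638414606681695789005144064 = 8680871310362914941449423550414848.

8680871310362914941449423550414848


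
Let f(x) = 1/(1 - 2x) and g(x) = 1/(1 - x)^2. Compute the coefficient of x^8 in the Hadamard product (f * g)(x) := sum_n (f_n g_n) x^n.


f has coefficients f_k = 2^k. For g = 1/(1 - x)^2 the coefficient is g_k = C(k + 1, 1) = k + 1. The Hadamard coefficient is (f * g)_k = 2^k * (k + 1).
For k = 8: 2^8 * 9 = 256 * 9 = 2304.

2304


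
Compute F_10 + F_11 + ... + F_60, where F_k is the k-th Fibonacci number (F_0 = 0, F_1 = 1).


Use the identity sum_{k=0}^{N} F_k = F_{N+2} - 1 (which follows from F_{k+2} - F_{k+1} = F_k). Then
sum_{k=10}^{60} F_k = (F_{62} - 1) - (F_{11} - 1) = F_{62} - F_{11}.
Computing: F_{62} = 4052739537881, F_{11} = 89, so
Sum = 4052739537881 - 89 = 4052739537792.

4052739537792


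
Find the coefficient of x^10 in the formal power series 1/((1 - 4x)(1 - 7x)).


By partial fractions or Cauchy convolution:
The coefficient equals sum_{k=0}^{10} 4^k * 7^(10-k).
= 657710813

657710813


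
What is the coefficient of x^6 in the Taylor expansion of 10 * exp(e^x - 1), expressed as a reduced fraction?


exp(e^x - 1) = sum_{k>=0} Bell_k x^k / k!, where Bell_k is the k-th Bell number.
So the coefficient of x^6 is 10 * Bell_6 / 6!.
Computing: Bell_6 = 203 and 6! = 720, giving
10 * 203/720 = 203/72.

203/72


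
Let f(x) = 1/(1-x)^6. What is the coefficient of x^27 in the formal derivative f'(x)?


Differentiate: d/dx [ 1/(1-x)^r ] = r / (1-x)^(r+1).
Here r = 6, so f'(x) = 6 / (1-x)^7.
The expansion of 1/(1-x)^(r+1) has coefficient of x^n equal to C(n+r, r).
So the coefficient of x^27 in f'(x) is
6 * C(33, 6) = 6 * 1107568 = 6645408

6645408


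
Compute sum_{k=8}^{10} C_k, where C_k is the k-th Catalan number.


C_8 through C_10: 1430, 4862, 16796
Sum = 1430 + 4862 + 16796
= 23088

23088


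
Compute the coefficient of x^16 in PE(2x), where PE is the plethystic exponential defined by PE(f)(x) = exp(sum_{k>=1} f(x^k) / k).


With f(x) = 2x, the exponent is sum_{k>=1} 2 x^k / k = 2 * (-ln(1 - x)). Exponentiating:
PE(2x) = exp(-2 ln(1 - x)) = 1/(1 - x)^2.
By the negative binomial expansion, [x^n] 1/(1 - x)^2 = C(n + 1, 1).
For n = 16: C(17, 1) = 17.

17


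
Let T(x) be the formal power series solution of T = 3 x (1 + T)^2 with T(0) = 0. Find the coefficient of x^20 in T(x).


Apply the Lagrange inversion formula: if T = 3 x * phi(T) with phi(t) = (1 + t)^2, then [x^n] T = 3^n * (1/n) [t^(n-1)] phi(t)^n = 3^n * (1/n) [t^(n-1)] (1 + t)^(2n) = 3^n * (1/n) C(2n, n-1).
Using the identity C(2n, n-1) = C(2n, n) * n / (n+1), the unscaled factor equals C(2n, n) / (n+1) = C_n, the n-th Catalan number.
For n = 20: C_20 = C(40, 20) / 21 = 137846528820/21 = 6564120420.
With the 3^20 = 3486784401 factor, the coefficient is 3486784401 * 6564120420 = 22887672686741568420.

22887672686741568420


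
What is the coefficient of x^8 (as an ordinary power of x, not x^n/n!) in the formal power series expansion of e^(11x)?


The exponential series is e^y = sum_{k>=0} y^k / k!. Substituting y = 11x gives
e^(11x) = sum_{k>=0} 11^k x^k / k!.
So the coefficient of x^n is a^n/n! with a = 11, n = 8:
11^8 / 8! = 214358881/40320 = 214358881/40320

214358881/40320


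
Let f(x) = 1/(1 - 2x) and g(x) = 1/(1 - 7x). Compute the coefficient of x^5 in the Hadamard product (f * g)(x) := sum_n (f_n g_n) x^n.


f has coefficients f_k = 2^k and g has coefficients g_k = 7^k, so the Hadamard product has coefficient (f*g)_k = 2^k * 7^k = 14^k.
For k = 5: 14^5 = 537824.

537824


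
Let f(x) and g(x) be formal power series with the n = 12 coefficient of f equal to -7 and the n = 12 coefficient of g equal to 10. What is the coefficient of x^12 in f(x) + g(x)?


Addition of formal power series is termwise.
The coefficient of x^12 in f + g = -7 + 10
= 3

3


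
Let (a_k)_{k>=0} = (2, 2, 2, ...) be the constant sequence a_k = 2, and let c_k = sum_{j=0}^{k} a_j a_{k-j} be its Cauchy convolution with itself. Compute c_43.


Since a_j = 2 for all j >= 0, the convolution sum becomes
c_k = sum_{j=0}^{k} 2 * 2 = 4 * (k + 1).
Equivalently, the generating function of (a_k) is 2/(1 - x) and its square is 4/(1 - x)^2 = sum_{k>=0} 4(k + 1) x^k.
For k = 43: 4 * 44 = 176.

176


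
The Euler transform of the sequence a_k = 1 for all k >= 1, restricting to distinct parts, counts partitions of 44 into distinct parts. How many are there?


Partitions of 44 into distinct parts can be computed via generating function.
Product (1+x)(1+x^2)(1+x^3)...
The coefficient of x^44 = 1816

1816


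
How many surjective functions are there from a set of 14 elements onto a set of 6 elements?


By inclusion-exclusion on which target elements are missed, the number of surjections from an n-set onto a k-set is
surj(n, k) = sum_{j=0}^{k} (-1)^j C(k, j) (k - j)^n.
Equivalently surj(n, k) = k! * S(n, k), where S(n, k) is the Stirling number of the second kind.
For n = 14, k = 6:
S(14, 6) = 63436373, so
surj = 6! * 63436373 = 720 * 63436373 = 45674188560.

45674188560


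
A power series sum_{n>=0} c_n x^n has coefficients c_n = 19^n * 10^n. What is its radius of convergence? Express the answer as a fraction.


By the root test (Cauchy-Hadamard), the radius is R = 1 / limsup_n |c_n|^(1/n).
Here |c_n|^(1/n) = (19^n * 10^n)^(1/n) = 19 * 10 = 190 for all n.
So R = 1/190 = 1/190.

1/190


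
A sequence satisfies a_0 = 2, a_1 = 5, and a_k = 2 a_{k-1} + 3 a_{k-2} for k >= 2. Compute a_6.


The characteristic equation is t^2 - 2 t - 3 = 0, with roots r_1 = 3 and r_2 = -1 (so c_1 = r_1 + r_2, c_2 = -r_1 r_2 as required).
One can use the closed form a_n = A r_1^n + B r_2^n, but direct iteration is more reliable:
a_0 = 2, a_1 = 5, a_2 = 16, a_3 = 47, a_4 = 142, a_5 = 425, a_6 = 1276.
So a_6 = 1276.

1276


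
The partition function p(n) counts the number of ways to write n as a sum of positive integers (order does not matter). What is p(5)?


Using the generating function prod_{k>=1} 1/(1-x^k), we compute p(5).
By dynamic programming over parts 1 through 5:
p(5) = 7

7


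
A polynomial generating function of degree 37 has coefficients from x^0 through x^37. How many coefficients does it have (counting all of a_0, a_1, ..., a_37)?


A polynomial of degree 37 takes the form a_0 + a_1 x + ... + a_37 x^37.
The number of coefficients is 37 + 1 = 38.

38


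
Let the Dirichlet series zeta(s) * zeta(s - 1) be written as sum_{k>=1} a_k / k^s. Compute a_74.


Convolution gives a_k = sum_{d | k} d * 1 = sum_{d | k} d = sigma(k), the sum of positive divisors of k.
For k = 74, the divisors are 1, 2, 37, 74, so
sigma(74) = 1 + 2 + 37 + 74 = 114.

114


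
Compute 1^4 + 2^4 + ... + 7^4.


This power sum has a closed form given by Faulhaber's formula
sum_{k=1}^{m} k^p = (1 / (p + 1)) * sum_{j=0}^{p} C(p + 1, j) B_j m^(p + 1 - j),
but for small m direct computation is fastest:
1 + 16 + 81 + 256 + 625 + 1296 + 2401 = 4676.

4676


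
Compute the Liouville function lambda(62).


The Liouville function is lambda(k) = (-1)^Omega(k), where Omega(k) counts the prime factors of k with multiplicity.
Factoring: 62 = 2 * 31, so Omega(62) = 2.
lambda(62) = (-1)^2 = 1.

1


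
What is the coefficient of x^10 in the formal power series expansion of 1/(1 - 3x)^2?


The general identity 1/(1 - c x)^r = sum_{k>=0} c^k C(k + r - 1, r - 1) x^k follows by substituting y = c x into 1/(1 - y)^r = sum_{k>=0} C(k + r - 1, r - 1) y^k.
For c = 3, r = 2, k = 10:
3^10 * C(11, 1) = 59049 * 11 = 649539.

649539


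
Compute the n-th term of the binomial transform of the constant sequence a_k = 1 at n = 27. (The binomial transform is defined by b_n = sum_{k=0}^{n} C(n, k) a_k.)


With a_k = 1 for all k, b_n = sum_{k=0}^{n} C(n, k) = 2^n by the binomial theorem.
For n = 27: 2^27 = 134217728.

134217728


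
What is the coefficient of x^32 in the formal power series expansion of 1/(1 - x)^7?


The negative binomial / multiset identity is
1/(1 - x)^r = sum_{k>=0} C(k + r - 1, r - 1) x^k.
Here r = 7 and k = 32, so the coefficient is
C(32 + 6, 6) = C(38, 6)
= 2760681

2760681


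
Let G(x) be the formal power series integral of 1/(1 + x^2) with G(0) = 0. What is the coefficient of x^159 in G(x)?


1/(1 + x^2) = sum_{j>=0} (-1)^j x^(2j). Integrating termwise with G(0) = 0:
G(x) = sum_{j>=0} (-1)^j x^(2j+1) / (2j+1) = arctan(x).
Only odd powers are nonzero. For x^159 write 159 = 2*79 + 1, giving
(-1)^79 / 159 = -1/159 = -1/159.

-1/159


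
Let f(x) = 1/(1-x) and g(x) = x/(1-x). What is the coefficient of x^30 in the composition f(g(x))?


First simplify the composition: f(g(x)) = 1/(1 - x/(1-x)) = (1-x)/((1-x) - x) = (1-x)/(1-2x).
Now extract the coefficient. Write (1-x)/(1-2x) = 1/(1-2x) - x/(1-2x).
The coefficient of x^n in 1/(1-2x) is 2^n, and in x/(1-2x) is 2^(n-1) (for n >= 1).
So the coefficient of x^30 is 2^30 - 2^29 = 1073741824 - 536870912 = 536870912.

536870912


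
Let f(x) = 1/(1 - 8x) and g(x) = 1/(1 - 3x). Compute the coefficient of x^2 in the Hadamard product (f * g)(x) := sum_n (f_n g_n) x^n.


f has coefficients f_k = 8^k and g has coefficients g_k = 3^k, so the Hadamard product has coefficient (f*g)_k = 8^k * 3^k = 24^k.
For k = 2: 24^2 = 576.

576


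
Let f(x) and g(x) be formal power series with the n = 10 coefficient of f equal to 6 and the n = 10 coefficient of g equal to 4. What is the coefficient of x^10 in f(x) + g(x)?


Addition of formal power series is termwise.
The coefficient of x^10 in f + g = 6 + 4
= 10

10


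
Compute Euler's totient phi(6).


phi(n) counts integers in [1, n] coprime to n. Using the multiplicative formula phi(n) = n * prod_{p | n} (1 - 1/p):
6 = 2 * 3, so
phi(6) = 6 * (1 - 1/2) * (1 - 1/3) = 2.

2


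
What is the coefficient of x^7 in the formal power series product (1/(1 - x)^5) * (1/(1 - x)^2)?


Combine the factors: (1/(1 - x)^5) * (1/(1 - x)^2) = 1/(1 - x)^7.
Then use 1/(1 - x)^r = sum_{k>=0} C(k + r - 1, r - 1) x^k with r = 7 and k = 7:
C(13, 6) = 1716.

1716


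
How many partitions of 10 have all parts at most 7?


Using the generating function (1-x)^(-1)(1-x^2)^(-1)...(1-x^7)^(-1),
the coefficient of x^10 counts these restricted partitions.
Result = 38

38


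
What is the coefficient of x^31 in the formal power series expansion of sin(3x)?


The Maclaurin series is sin(t) = sum_{k>=0} (-1)^k t^(2k+1) / (2k+1)!, so substituting t = 3x, only odd powers of x are nonzero, with coefficient of x^(2k+1) equal to (-1)^k 3^(2k+1) / (2k+1)!.
Write 31 = 2*15 + 1, giving the coefficient (-1)^15 * 3^31 / 31! = -617673396283947/8222838654177922817725562880000000 = -129140163/1719191291889603051520000000.

-129140163/1719191291889603051520000000


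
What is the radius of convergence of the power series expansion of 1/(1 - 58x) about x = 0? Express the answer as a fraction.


Expanding 1/(1 - 58x) = sum_{k>=0} 58^k x^k, the series converges when |58x| < 1, i.e., |x| < 1/58.
So the radius of convergence is 1/58 = 1/58.

1/58


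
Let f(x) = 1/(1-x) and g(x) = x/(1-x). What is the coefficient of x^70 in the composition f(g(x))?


First simplify the composition: f(g(x)) = 1/(1 - x/(1-x)) = (1-x)/((1-x) - x) = (1-x)/(1-2x).
Now extract the coefficient. Write (1-x)/(1-2x) = 1/(1-2x) - x/(1-2x).
The coefficient of x^n in 1/(1-2x) is 2^n, and in x/(1-2x) is 2^(n-1) (for n >= 1).
So the coefficient of x^70 is 2^70 - 2^69 = 1180591620717411303424 - 590295810358705651712 = 590295810358705651712.

590295810358705651712


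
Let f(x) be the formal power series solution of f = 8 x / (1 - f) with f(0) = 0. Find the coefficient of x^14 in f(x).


Apply Lagrange inversion: f = 8 x * phi(f) with phi(t) = 1/(1 - t), so
[x^n] f = 8^n * (1/n) [t^(n-1)] phi(t)^n = 8^n * (1/n) [t^(n-1)] (1 - t)^(-n) = 8^n * (1/n) C(2n - 2, n - 1) = 8^n * C_{n-1}.
For n = 14: C_13 = C(26, 13) / 14 = 10400600/14 = 742900.
With the 8^14 = 4398046511104 factor, the coefficient is 4398046511104 * 742900 = 3267308753099161600.

3267308753099161600


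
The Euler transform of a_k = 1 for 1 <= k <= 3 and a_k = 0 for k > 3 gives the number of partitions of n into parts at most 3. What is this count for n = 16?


Partitions of 16 into parts at most 3:
Using generating function (1-x)^(-1)(1-x^2)^(-1)(1-x^3)^(-1),
the coefficient of x^16 = 30

30


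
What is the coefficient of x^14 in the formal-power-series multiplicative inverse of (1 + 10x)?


The inverse is 1/(1 + 10x). Apply the geometric identity 1/(1 - y) = sum_{k>=0} y^k with y = -10x:
1/(1 + 10x) = sum_{k>=0} (-10)^k x^k.
So the coefficient of x^14 is (-10)^14 = 100000000000000.

100000000000000


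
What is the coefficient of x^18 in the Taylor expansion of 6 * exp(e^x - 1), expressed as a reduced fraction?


exp(e^x - 1) = sum_{k>=0} Bell_k x^k / k!, where Bell_k is the k-th Bell number.
So the coefficient of x^18 is 6 * Bell_18 / 18!.
Computing: Bell_18 = 682076806159 and 18! = 6402373705728000, giving
6 * 682076806159/6402373705728000 = 97439543737/152437469184000.

97439543737/152437469184000


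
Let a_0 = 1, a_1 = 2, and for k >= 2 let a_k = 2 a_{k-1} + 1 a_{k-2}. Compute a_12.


Iterating the recurrence forward:
a_0 = 1
a_1 = 2
a_2 = 2*2 + 1*1 = 5
a_3 = 2*5 + 1*2 = 12
a_4 = 2*12 + 1*5 = 29
a_5 = 2*29 + 1*12 = 70
a_6 = 2*70 + 1*29 = 169
a_7 = 2*169 + 1*70 = 408
a_8 = 2*408 + 1*169 = 985
a_9 = 2*985 + 1*408 = 2378
a_10 = 2*2378 + 1*985 = 5741
a_11 = 2*5741 + 1*2378 = 13860
a_12 = 2*13860 + 1*5741 = 33461
So a_12 = 33461.

33461


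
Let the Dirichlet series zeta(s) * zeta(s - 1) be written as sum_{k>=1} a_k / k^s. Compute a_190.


Convolution gives a_k = sum_{d | k} d * 1 = sum_{d | k} d = sigma(k), the sum of positive divisors of k.
For k = 190, the divisors are 1, 2, 5, 10, 19, 38, 95, 190, so
sigma(190) = 1 + 2 + 5 + 10 + 19 + 38 + 95 + 190 = 360.

360


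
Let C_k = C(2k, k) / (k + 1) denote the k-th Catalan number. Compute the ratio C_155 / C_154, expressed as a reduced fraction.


Using C_k = (2k)! / (k! (k+1)!), the ratio C_{k+1}/C_k simplifies to
C_{k+1}/C_k = [(2k+2)! / ((k+1)! (k+2)!)] * [k! (k+1)! / (2k)!]
 = (2k+2)(2k+1) / ((k+1)(k+2)) = 2(2k+1) / (k+2).
For k = 154: 2(2*154 + 1) / (154 + 2) = 618/156 = 103/26.

103/26


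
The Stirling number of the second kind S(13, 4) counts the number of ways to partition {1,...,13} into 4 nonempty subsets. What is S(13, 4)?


Using the explicit formula S(n,k) = (1/k!) sum_{j=0}^{k} (-1)^(k-j) C(k,j) j^n:
S(13, 4) = 2532530
Equivalently, S(n,k) is n! times the coefficient of x^n in the EGF (e^x - 1)^k / k!.

2532530


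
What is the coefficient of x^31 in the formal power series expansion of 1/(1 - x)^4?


The negative binomial / multiset identity is
1/(1 - x)^r = sum_{k>=0} C(k + r - 1, r - 1) x^k.
Here r = 4 and k = 31, so the coefficient is
C(31 + 3, 3) = C(34, 3)
= 5984

5984


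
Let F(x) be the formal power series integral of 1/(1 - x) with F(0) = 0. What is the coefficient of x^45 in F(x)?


1/(1 - x) = sum_{k>=0} x^k. Integrating termwise and using F(0) = 0 gives
F(x) = sum_{k>=0} x^(k+1) / (k+1) = sum_{m>=1} x^m / m = -ln(1 - x).
So the coefficient of x^45 is 1/45 = 1/45.

1/45


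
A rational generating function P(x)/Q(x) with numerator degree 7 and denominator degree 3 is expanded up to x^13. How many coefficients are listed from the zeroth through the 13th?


Expanding up to x^13 gives the coefficients for x^0, x^1, ..., x^13.
That is 13 + 1 = 14 coefficients in total.

14


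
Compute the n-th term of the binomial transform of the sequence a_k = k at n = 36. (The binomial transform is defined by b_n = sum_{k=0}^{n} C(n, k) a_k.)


With a_k = k, b_n = sum_{k=0}^{n} C(n, k) k. Using k * C(n, k) = n * C(n-1, k-1) gives b_n = n * sum_{k>=1} C(n-1, k-1) = n * 2^(n-1).
For n = 36: 36 * 2^35 = 36 * 34359738368 = 1236950581248.

1236950581248


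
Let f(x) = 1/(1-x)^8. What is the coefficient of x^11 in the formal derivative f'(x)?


Differentiate: d/dx [ 1/(1-x)^r ] = r / (1-x)^(r+1).
Here r = 8, so f'(x) = 8 / (1-x)^9.
The expansion of 1/(1-x)^(r+1) has coefficient of x^n equal to C(n+r, r).
So the coefficient of x^11 in f'(x) is
8 * C(19, 8) = 8 * 75582 = 604656

604656


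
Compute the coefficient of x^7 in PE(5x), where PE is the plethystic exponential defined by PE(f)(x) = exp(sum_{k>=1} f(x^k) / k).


With f(x) = 5x, the exponent is sum_{k>=1} 5 x^k / k = 5 * (-ln(1 - x)). Exponentiating:
PE(5x) = exp(-5 ln(1 - x)) = 1/(1 - x)^5.
By the negative binomial expansion, [x^n] 1/(1 - x)^5 = C(n + 4, 4).
For n = 7: C(11, 4) = 330.

330


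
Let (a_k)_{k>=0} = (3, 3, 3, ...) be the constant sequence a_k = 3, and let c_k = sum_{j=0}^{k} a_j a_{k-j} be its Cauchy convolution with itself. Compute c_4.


Since a_j = 3 for all j >= 0, the convolution sum becomes
c_k = sum_{j=0}^{k} 3 * 3 = 9 * (k + 1).
Equivalently, the generating function of (a_k) is 3/(1 - x) and its square is 9/(1 - x)^2 = sum_{k>=0} 9(k + 1) x^k.
For k = 4: 9 * 5 = 45.

45


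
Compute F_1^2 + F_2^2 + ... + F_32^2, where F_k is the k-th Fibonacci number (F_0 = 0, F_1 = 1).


There is a standard identity sum_{k=0}^{N} F_k^2 = F_N * F_{N+1} (proved inductively from the telescoping relation F_k^2 = F_k F_{k+1} - F_{k-1} F_k). Then
sum_{k=1}^{32} F_k^2 = F_32 F_33 - F_0 F_1.
Computing: F_32 = 2178309, F_33 = 3524578, F_0 = 0, F_1 = 1.
Sum = 2178309 * 3524578 - 0 * 1 = 7677619978602.

7677619978602


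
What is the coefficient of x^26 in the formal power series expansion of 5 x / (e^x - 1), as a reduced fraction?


The exponential generating function for Bernoulli numbers is
x / (e^x - 1) = sum_{k>=0} B_k x^k / k!.
So the coefficient of x^26 in 5 x / (e^x - 1) is 5 B_26 / 26!.
Computing: B_26 = 8553103/6, 26! = 403291461126605635584000000, giving
5 * 8553103/6 / 403291461126605635584000000 = 657931/37226904103994366361600000.

657931/37226904103994366361600000


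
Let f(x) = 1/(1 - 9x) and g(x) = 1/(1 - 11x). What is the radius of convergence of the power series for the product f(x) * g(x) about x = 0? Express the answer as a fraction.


The radius of 1/(1 - 9x) is 1/9 (nearest singularity at x = 1/9), and the radius of 1/(1 - 11x) is 1/11.
The product f(x)*g(x) = 1/((1 - 9x)(1 - 11x)) has singularities at both 1/9 and 1/11, so its radius of convergence is the distance to the nearest one:
min(1/9, 1/11) = 1/11.

1/11


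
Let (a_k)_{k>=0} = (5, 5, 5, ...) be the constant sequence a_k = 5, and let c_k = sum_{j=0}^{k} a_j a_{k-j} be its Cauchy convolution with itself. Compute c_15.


Since a_j = 5 for all j >= 0, the convolution sum becomes
c_k = sum_{j=0}^{k} 5 * 5 = 25 * (k + 1).
Equivalently, the generating function of (a_k) is 5/(1 - x) and its square is 25/(1 - x)^2 = sum_{k>=0} 25(k + 1) x^k.
For k = 15: 25 * 16 = 400.

400


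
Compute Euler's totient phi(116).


phi(n) counts integers in [1, n] coprime to n. Using the multiplicative formula phi(n) = n * prod_{p | n} (1 - 1/p):
116 = 2^2 * 29, so
phi(116) = 116 * (1 - 1/2) * (1 - 1/29) = 56.

56


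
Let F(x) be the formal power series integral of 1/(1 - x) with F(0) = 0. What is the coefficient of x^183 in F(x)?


1/(1 - x) = sum_{k>=0} x^k. Integrating termwise and using F(0) = 0 gives
F(x) = sum_{k>=0} x^(k+1) / (k+1) = sum_{m>=1} x^m / m = -ln(1 - x).
So the coefficient of x^183 is 1/183 = 1/183.

1/183


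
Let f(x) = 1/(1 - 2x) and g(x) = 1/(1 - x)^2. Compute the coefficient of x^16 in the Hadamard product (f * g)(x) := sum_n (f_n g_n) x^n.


f has coefficients f_k = 2^k. For g = 1/(1 - x)^2 the coefficient is g_k = C(k + 1, 1) = k + 1. The Hadamard coefficient is (f * g)_k = 2^k * (k + 1).
For k = 16: 2^16 * 17 = 65536 * 17 = 1114112.

1114112


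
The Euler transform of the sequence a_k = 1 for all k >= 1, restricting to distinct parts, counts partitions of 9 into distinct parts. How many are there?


Partitions of 9 into distinct parts can be computed via generating function.
Product (1+x)(1+x^2)(1+x^3)...
The coefficient of x^9 = 8

8


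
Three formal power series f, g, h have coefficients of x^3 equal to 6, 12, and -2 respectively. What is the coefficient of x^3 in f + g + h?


Series addition is componentwise:
6 + 12 + -2
= 16

16


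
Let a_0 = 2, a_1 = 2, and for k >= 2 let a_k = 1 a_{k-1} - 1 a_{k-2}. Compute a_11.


Iterating the recurrence forward:
a_0 = 2
a_1 = 2
a_2 = 1*2 - 1*2 = 0
a_3 = 1*0 - 1*2 = -2
a_4 = 1*-2 - 1*0 = -2
a_5 = 1*-2 - 1*-2 = 0
a_6 = 1*0 - 1*-2 = 2
a_7 = 1*2 - 1*0 = 2
a_8 = 1*2 - 1*2 = 0
a_9 = 1*0 - 1*2 = -2
a_10 = 1*-2 - 1*0 = -2
a_11 = 1*-2 - 1*-2 = 0
So a_11 = 0.

0


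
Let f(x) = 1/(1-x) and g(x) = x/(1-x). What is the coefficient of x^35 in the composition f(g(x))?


First simplify the composition: f(g(x)) = 1/(1 - x/(1-x)) = (1-x)/((1-x) - x) = (1-x)/(1-2x).
Now extract the coefficient. Write (1-x)/(1-2x) = 1/(1-2x) - x/(1-2x).
The coefficient of x^n in 1/(1-2x) is 2^n, and in x/(1-2x) is 2^(n-1) (for n >= 1).
So the coefficient of x^35 is 2^35 - 2^34 = 34359738368 - 17179869184 = 17179869184.

17179869184


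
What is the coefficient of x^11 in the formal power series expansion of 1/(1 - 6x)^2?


The general identity 1/(1 - c x)^r = sum_{k>=0} c^k C(k + r - 1, r - 1) x^k follows by substituting y = c x into 1/(1 - y)^r = sum_{k>=0} C(k + r - 1, r - 1) y^k.
For c = 6, r = 2, k = 11:
6^11 * C(12, 1) = 362797056 * 12 = 4353564672.

4353564672


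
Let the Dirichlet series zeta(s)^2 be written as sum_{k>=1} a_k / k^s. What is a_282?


The Dirichlet convolution of the constant function 1 with itself gives (1 * 1)(k) = sum_{d | k} 1 = d(k), the number of positive divisors of k.
Since zeta(s) = sum_{k>=1} 1/k^s, we have zeta(s)^2 = sum_{k>=1} d(k)/k^s, so a_k = d(k).
For k = 282: the divisors are 1, 2, 3, 6, 47, 94, 141, 282.
Count = 8.

8


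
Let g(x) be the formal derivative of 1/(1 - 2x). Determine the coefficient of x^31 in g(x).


Differentiate termwise: d/dx sum_{k>=0} 2^k x^k = sum_{k>=1} k 2^k x^(k-1) = sum_{j>=0} (j+1) 2^(j+1) x^j.
Equivalently, d/dx [1/(1 - 2x)] = 2/(1 - 2x)^2.
For j = 31: 32 * 2^32 = 32 * 4294967296 = 137438953472.

137438953472


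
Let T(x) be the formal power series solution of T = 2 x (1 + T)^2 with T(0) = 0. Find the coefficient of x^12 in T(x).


Apply the Lagrange inversion formula: if T = 2 x * phi(T) with phi(t) = (1 + t)^2, then [x^n] T = 2^n * (1/n) [t^(n-1)] phi(t)^n = 2^n * (1/n) [t^(n-1)] (1 + t)^(2n) = 2^n * (1/n) C(2n, n-1).
Using the identity C(2n, n-1) = C(2n, n) * n / (n+1), the unscaled factor equals C(2n, n) / (n+1) = C_n, the n-th Catalan number.
For n = 12: C_12 = C(24, 12) / 13 = 2704156/13 = 208012.
With the 2^12 = 4096 factor, the coefficient is 4096 * 208012 = 852017152.

852017152


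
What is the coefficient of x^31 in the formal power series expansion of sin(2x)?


The Maclaurin series is sin(t) = sum_{k>=0} (-1)^k t^(2k+1) / (2k+1)!, so substituting t = 2x, only odd powers of x are nonzero, with coefficient of x^(2k+1) equal to (-1)^k 2^(2k+1) / (2k+1)!.
Write 31 = 2*15 + 1, giving the coefficient (-1)^15 * 2^31 / 31! = -2147483648/8222838654177922817725562880000000 = -32/122529844256906551386796875.

-32/122529844256906551386796875


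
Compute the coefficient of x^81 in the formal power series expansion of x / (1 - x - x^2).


Let f(x) = sum_{k>=0} a_k x^k. Multiplying f(x) * (1 - x - x^2) = x and matching coefficients gives a_0 = 0, a_1 = 1, and a_k = a_{k-1} + a_{k-2} for k >= 2. These are the Fibonacci numbers F_k.
Iterating from F_0 = 0, F_1 = 1:
F_0=0, F_1=1, F_2=1, F_3=2, F_4=3, F_5=5, F_6=8, F_7=13, F_8=21, F_9=34, ...
F_81 = 37889062373143906.

37889062373143906


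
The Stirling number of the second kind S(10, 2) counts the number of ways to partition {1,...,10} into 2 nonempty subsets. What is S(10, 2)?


Using the explicit formula S(n,k) = (1/k!) sum_{j=0}^{k} (-1)^(k-j) C(k,j) j^n:
S(10, 2) = 511
Equivalently, S(n,k) is n! times the coefficient of x^n in the EGF (e^x - 1)^k / k!.

511


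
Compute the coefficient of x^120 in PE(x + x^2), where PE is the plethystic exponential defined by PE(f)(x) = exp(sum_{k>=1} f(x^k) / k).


With f(x) = x + x^2, the exponent is sum_{k>=1} (x^k + x^(2k)) / k = -ln(1 - x) - ln(1 - x^2). Exponentiating:
PE(x + x^2) = 1 / ((1 - x)(1 - x^2)).
This is the generating function for partitions of n into parts of size 1 or 2. The number of 2's can be any j in 0..60, and the rest are 1's, so
[x^120] = floor(120/2) + 1 = 61.

61


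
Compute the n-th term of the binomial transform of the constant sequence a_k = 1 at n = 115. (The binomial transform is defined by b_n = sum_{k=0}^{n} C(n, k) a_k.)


With a_k = 1 for all k, b_n = sum_{k=0}^{n} C(n, k) = 2^n by the binomial theorem.
For n = 115: 2^115 = 41538374868278621028243970633760768.

41538374868278621028243970633760768


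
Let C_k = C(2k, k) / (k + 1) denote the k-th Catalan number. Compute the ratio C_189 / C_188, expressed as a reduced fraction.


Using C_k = (2k)! / (k! (k+1)!), the ratio C_{k+1}/C_k simplifies to
C_{k+1}/C_k = [(2k+2)! / ((k+1)! (k+2)!)] * [k! (k+1)! / (2k)!]
 = (2k+2)(2k+1) / ((k+1)(k+2)) = 2(2k+1) / (k+2).
For k = 188: 2(2*188 + 1) / (188 + 2) = 754/190 = 377/95.

377/95


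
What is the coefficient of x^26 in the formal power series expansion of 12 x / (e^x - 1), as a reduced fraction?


The exponential generating function for Bernoulli numbers is
x / (e^x - 1) = sum_{k>=0} B_k x^k / k!.
So the coefficient of x^26 in 12 x / (e^x - 1) is 12 B_26 / 26!.
Computing: B_26 = 8553103/6, 26! = 403291461126605635584000000, giving
12 * 8553103/6 / 403291461126605635584000000 = 657931/15511210043330985984000000.

657931/15511210043330985984000000


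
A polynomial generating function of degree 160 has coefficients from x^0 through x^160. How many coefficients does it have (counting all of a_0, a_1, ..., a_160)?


A polynomial of degree 160 takes the form a_0 + a_1 x + ... + a_160 x^160.
The number of coefficients is 160 + 1 = 161.

161


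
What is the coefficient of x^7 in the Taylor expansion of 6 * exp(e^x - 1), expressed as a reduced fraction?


exp(e^x - 1) = sum_{k>=0} Bell_k x^k / k!, where Bell_k is the k-th Bell number.
So the coefficient of x^7 is 6 * Bell_7 / 7!.
Computing: Bell_7 = 877 and 7! = 5040, giving
6 * 877/5040 = 877/840.

877/840


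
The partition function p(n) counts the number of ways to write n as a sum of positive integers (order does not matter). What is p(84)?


Using the generating function prod_{k>=1} 1/(1-x^k), we compute p(84).
By dynamic programming over parts 1 through 84:
p(84) = 26543660

26543660


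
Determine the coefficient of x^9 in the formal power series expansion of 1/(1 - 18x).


The geometric series identity gives 1/(1 - c x) = sum_{k>=0} c^k x^k, so the coefficient of x^k is c^k.
Here c = 18 and k = 9.
Computing: 18^9 = 198359290368

198359290368


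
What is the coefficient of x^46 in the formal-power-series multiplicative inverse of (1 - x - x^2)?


Let the inverse be f(x) = sum_{k>=0} a_k x^k. From f(x) * (1 - x - x^2) = 1 and matching coefficients:
 x^0: a_0 = 1.
 x^1: a_1 - a_0 = 0, so a_1 = 1.
 x^k (k >= 2): a_k - a_{k-1} - a_{k-2} = 0, i.e. a_k = a_{k-1} + a_{k-2}.
This is the Fibonacci-type recurrence shifted so that a_0 = a_1 = 1.
Iterating: a_0=1, a_1=1, a_2=2, a_3=3, a_4=5, a_5=8, a_6=13, a_7=21, a_8=34, a_9=55, ...
a_46 = 2971215073.

2971215073


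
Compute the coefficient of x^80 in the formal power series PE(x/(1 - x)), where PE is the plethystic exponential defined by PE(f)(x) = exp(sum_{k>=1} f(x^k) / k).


For f(x) = x/(1 - x) we have
sum_{k>=1} f(x^k) / k = sum_{k>=1} (1/k) * x^k / (1 - x^k) = sum_{k, m >= 1} x^(k m) / k,
which after exponentiating simplifies to
PE(x/(1 - x)) = prod_{k>=1} 1 / (1 - x^k).
This is the generating function for the partition function p(n), so the coefficient of x^80 is p(80).
Computing p(80) by dynamic programming over parts 1, 2, ..., 80: p(80) = 15796476.

15796476


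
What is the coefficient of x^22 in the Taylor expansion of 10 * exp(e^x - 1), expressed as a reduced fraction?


exp(e^x - 1) = sum_{k>=0} Bell_k x^k / k!, where Bell_k is the k-th Bell number.
So the coefficient of x^22 is 10 * Bell_22 / 22!.
Computing: Bell_22 = 4506715738447323 and 22! = 1124000727777607680000, giving
10 * 4506715738447323/1124000727777607680000 = 88366975263673/2203922995642368000.

88366975263673/2203922995642368000


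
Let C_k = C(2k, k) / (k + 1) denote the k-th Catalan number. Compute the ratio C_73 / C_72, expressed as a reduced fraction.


Using C_k = (2k)! / (k! (k+1)!), the ratio C_{k+1}/C_k simplifies to
C_{k+1}/C_k = [(2k+2)! / ((k+1)! (k+2)!)] * [k! (k+1)! / (2k)!]
 = (2k+2)(2k+1) / ((k+1)(k+2)) = 2(2k+1) / (k+2).
For k = 72: 2(2*72 + 1) / (72 + 2) = 290/74 = 145/37.

145/37


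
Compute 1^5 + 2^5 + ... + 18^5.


This power sum has a closed form given by Faulhaber's formula
sum_{k=1}^{m} k^p = (1 / (p + 1)) * sum_{j=0}^{p} C(p + 1, j) B_j m^(p + 1 - j),
but for small m direct computation is fastest:
1 + 32 + 243 + 1024 + 3125 + 7776 + 16807 + 32768 + 59049 + 100000 + 161051 + 248832 + 371293 + 537824 + 759375 + 1048576 + 1419857 + 1889568 = 6657201.

6657201


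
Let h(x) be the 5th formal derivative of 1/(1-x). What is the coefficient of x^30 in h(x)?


Differentiating 5 times: d^5/dx^5 [1/(1-x)] = 5!/(1-x)^6.
The expansion 1/(1-x)^6 = sum_{k>=0} C(k+5, 5) x^k, so the coefficient of x^n in 5!/(1-x)^6 is 5! * C(n+5, 5).
For n = 30: 120 * C(35, 5) = 120 * 324632 = 38955840

38955840


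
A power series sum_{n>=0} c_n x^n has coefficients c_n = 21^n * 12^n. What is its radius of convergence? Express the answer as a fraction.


By the root test (Cauchy-Hadamard), the radius is R = 1 / limsup_n |c_n|^(1/n).
Here |c_n|^(1/n) = (21^n * 12^n)^(1/n) = 21 * 12 = 252 for all n.
So R = 1/252 = 1/252.

1/252


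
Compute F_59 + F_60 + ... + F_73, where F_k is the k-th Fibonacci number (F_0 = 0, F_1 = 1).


Use the identity sum_{k=0}^{N} F_k = F_{N+2} - 1 (which follows from F_{k+2} - F_{k+1} = F_k). Then
sum_{k=59}^{73} F_k = (F_{75} - 1) - (F_{60} - 1) = F_{75} - F_{60}.
Computing: F_{75} = 2111485077978050, F_{60} = 1548008755920, so
Sum = 2111485077978050 - 1548008755920 = 2109937069222130.

2109937069222130


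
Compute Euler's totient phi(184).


phi(n) counts integers in [1, n] coprime to n. Using the multiplicative formula phi(n) = n * prod_{p | n} (1 - 1/p):
184 = 2^3 * 23, so
phi(184) = 184 * (1 - 1/2) * (1 - 1/23) = 88.

88


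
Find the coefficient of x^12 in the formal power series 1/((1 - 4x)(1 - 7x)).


By partial fractions or Cauchy convolution:
The coefficient equals sum_{k=0}^{12} 4^k * 7^(12-k).
= 32273967181

32273967181


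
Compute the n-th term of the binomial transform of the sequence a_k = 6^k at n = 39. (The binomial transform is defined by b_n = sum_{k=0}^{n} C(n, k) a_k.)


With a_k = 6^k, b_n = sum_{k=0}^{n} C(n, k) 6^k = (1 + 6)^n by the binomial theorem.
For n = 39: (1 + 6)^39 = 7^39 = 909543680129861140820205019889143.

909543680129861140820205019889143


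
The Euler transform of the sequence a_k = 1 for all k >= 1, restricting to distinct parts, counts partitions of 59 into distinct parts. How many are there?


Partitions of 59 into distinct parts can be computed via generating function.
Product (1+x)(1+x^2)(1+x^3)...
The coefficient of x^59 = 9792

9792


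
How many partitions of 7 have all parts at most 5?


Using the generating function (1-x)^(-1)(1-x^2)^(-1)...(1-x^5)^(-1),
the coefficient of x^7 counts these restricted partitions.
Result = 13

13


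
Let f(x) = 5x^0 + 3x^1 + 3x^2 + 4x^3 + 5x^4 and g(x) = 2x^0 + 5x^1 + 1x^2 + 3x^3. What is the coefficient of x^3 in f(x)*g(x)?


Cauchy product at x^3:
5*3 + 3*1 + 3*5 + 4*2
= 41

41


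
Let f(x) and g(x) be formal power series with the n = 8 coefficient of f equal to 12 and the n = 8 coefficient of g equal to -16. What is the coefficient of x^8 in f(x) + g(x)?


Addition of formal power series is termwise.
The coefficient of x^8 in f + g = 12 + -16
= -4

-4


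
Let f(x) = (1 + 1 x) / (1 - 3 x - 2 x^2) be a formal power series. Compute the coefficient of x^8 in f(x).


Write f(x) = sum_{k>=0} a_k x^k. Multiplying both sides by 1 - 3 x - 2 x^2 gives
(1 - 3 x - 2 x^2) sum_{k>=0} a_k x^k = 1 + 1 x.
Matching coefficients:
 x^0: a_0 = 1
 x^1: a_1 - 3 a_0 = 1  =>  a_1 = 3*1 + 1 = 4
 x^k (k >= 2): a_k = 3 a_{k-1} + 2 a_{k-2}.
Iterating: a_2 = 14, a_3 = 50, a_4 = 178, a_5 = 634, a_6 = 2258, a_7 = 8042, a_8 = 28642.
So the coefficient of x^8 is 28642.

28642


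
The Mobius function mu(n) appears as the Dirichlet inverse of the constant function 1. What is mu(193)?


193 = 193 (all distinct primes).
mu(193) = (-1)^1 = -1

-1


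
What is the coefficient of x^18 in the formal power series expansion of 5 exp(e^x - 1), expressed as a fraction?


exp(e^x - 1) is the exponential generating function for the Bell numbers Bell_k: exp(e^x - 1) = sum_{k>=0} Bell_k x^k / k!.
So the coefficient of x^18 in 5 exp(e^x - 1) is 5 Bell_18 / 18!.
Computing: Bell_18 = 682076806159 and 18! = 6402373705728000, giving
5 * 682076806159/6402373705728000 = 97439543737/182924963020800.

97439543737/182924963020800


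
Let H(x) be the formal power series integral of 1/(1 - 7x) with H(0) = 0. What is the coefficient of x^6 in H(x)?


1/(1 - 7x) = sum_{k>=0} 7^k x^k. Integrating termwise with H(0) = 0:
H(x) = sum_{k>=0} 7^k x^(k+1) / (k+1) = sum_{m>=1} 7^(m-1) x^m / m.
For m = 6: 7^5/6 = 16807/6 = 16807/6.

16807/6


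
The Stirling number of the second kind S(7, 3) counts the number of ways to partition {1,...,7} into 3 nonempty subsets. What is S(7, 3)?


Using the explicit formula S(n,k) = (1/k!) sum_{j=0}^{k} (-1)^(k-j) C(k,j) j^n:
S(7, 3) = 301
Equivalently, S(n,k) is n! times the coefficient of x^n in the EGF (e^x - 1)^k / k!.

301


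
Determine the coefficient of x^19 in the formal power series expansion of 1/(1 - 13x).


The geometric series identity gives 1/(1 - c x) = sum_{k>=0} c^k x^k, so the coefficient of x^k is c^k.
Here c = 13 and k = 19.
Computing: 13^19 = 1461920290375446110677

1461920290375446110677


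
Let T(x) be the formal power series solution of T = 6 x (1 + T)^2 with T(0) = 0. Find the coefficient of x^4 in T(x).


Apply the Lagrange inversion formula: if T = 6 x * phi(T) with phi(t) = (1 + t)^2, then [x^n] T = 6^n * (1/n) [t^(n-1)] phi(t)^n = 6^n * (1/n) [t^(n-1)] (1 + t)^(2n) = 6^n * (1/n) C(2n, n-1).
Using the identity C(2n, n-1) = C(2n, n) * n / (n+1), the unscaled factor equals C(2n, n) / (n+1) = C_n, the n-th Catalan number.
For n = 4: C_4 = C(8, 4) / 5 = 70/5 = 14.
With the 6^4 = 1296 factor, the coefficient is 1296 * 14 = 18144.

18144


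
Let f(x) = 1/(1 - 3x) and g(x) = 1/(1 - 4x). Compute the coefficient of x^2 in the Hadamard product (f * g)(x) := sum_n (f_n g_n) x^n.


f has coefficients f_k = 3^k and g has coefficients g_k = 4^k, so the Hadamard product has coefficient (f*g)_k = 3^k * 4^k = 12^k.
For k = 2: 12^2 = 144.

144


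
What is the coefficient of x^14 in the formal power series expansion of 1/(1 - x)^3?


The expansion 1/(1 - x)^r = sum_{k>=0} C(k + r - 1, r - 1) x^k follows from the multiset / negative-binomial theorem (or from repeated differentiation of the geometric series).
For r = 3 and k = 14:
C(16, 2) = 20922789888000 / (2 * 87178291200) = 120.

120


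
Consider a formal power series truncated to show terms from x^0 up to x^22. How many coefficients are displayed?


From x^0 to x^22 inclusive, the count is 22 - 0 + 1 = 23.

23


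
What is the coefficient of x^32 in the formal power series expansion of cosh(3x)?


The Maclaurin series is cosh(t) = sum_{m>=0} t^(2m) / (2m)!, so substituting t = 3x, only even powers of x are nonzero, with coefficient of x^(2m) equal to 3^(2m) / (2m)!.
For x^32 the coefficient is 3^32/32! = 1853020188851841/263130836933693530167218012160000000 = 387420489/55014121340467297648640000000.

387420489/55014121340467297648640000000
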